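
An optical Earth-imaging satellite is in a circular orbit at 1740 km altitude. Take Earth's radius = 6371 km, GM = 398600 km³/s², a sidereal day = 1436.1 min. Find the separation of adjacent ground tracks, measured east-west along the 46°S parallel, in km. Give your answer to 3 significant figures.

2350 km

Semi-major axis a = 6371 + 1740 = 8111 km. Period T = 2π√(a³/μ) = 2π√(8111³/398600) = 7269.8 s = 121.16 min.
Node shift per orbit = (7269.8/86166) × 360° = 30.37°.
Equatorial spacing = 30.37 × 111.2 km/° = 3377 km.
At 46° latitude, spacing = 3377 × cos(46°) = 2346 km.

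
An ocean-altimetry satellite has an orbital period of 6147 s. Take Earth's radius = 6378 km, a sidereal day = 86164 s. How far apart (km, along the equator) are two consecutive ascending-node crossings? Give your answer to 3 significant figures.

During one orbit Earth rotates (6147.0 / 86164) × 360° = 25.68°.
At the equator that is 25.68° × (2π·6378/360) km/° = 25.68 × 111.3 = 2859 km.

2860 km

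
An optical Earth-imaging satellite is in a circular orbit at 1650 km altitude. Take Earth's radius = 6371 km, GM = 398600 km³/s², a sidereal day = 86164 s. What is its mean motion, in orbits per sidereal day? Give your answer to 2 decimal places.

12.05

Semi-major axis a = 6371 + 1650 = 8021 km. Period T = 2π√(a³/μ) = 2π√(8021³/398600) = 7149.1 s = 119.15 min.
Orbits per sidereal day = 86164 / 7149.1 = 12.052.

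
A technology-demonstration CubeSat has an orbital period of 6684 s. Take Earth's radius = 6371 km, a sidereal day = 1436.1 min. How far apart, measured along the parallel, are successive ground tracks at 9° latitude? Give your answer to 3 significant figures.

Node shift per orbit = (6684.0/86166) × 360° = 27.93°.
Equatorial spacing = 27.93 × 111.2 km/° = 3105 km.
At 9° latitude, spacing = 3105 × cos(9°) = 3067 km.

3070 km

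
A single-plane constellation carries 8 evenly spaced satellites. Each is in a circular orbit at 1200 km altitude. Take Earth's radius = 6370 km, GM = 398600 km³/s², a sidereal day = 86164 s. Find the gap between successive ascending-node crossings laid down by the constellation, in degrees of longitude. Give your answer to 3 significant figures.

Semi-major axis a = 6370 + 1200 = 7570 km. Period T = 2π√(a³/μ) = 2π√(7570³/398600) = 6554.7 s = 109.25 min.
Single-satellite node shift = (6554.7/86164) × 360° = 27.39°.
With 8 satellites evenly phased, successive equator crossings are 27.39/8 = 3.423° apart.

3.42°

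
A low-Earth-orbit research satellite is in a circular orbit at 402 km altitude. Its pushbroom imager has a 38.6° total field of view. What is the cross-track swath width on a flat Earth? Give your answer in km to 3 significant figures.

Half-angle = 38.6°/2 = 19.3°.
Swath width ≈ 2h·tan(θ/2) = 2 × 402 × tan(19.3°) = 281.6 km.

282 km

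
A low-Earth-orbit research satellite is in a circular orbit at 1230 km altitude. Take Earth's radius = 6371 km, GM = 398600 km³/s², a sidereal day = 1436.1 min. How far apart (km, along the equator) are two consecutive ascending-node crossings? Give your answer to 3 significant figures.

3060 km

Semi-major axis a = 6371 + 1230 = 7601 km. Period T = 2π√(a³/μ) = 2π√(7601³/398600) = 6595.0 s = 109.92 min.
During one orbit Earth rotates (6595.0 / 86166) × 360° = 27.55°.
At the equator that is 27.55° × (2π·6371/360) km/° = 27.55 × 111.2 = 3064 km.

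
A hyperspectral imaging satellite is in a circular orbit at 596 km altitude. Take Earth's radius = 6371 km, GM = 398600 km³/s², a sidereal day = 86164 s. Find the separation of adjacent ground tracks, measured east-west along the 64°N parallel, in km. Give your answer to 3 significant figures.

1180 km

Semi-major axis a = 6371 + 596 = 6967 km. Period T = 2π√(a³/μ) = 2π√(6967³/398600) = 5787.4 s = 96.46 min.
Node shift per orbit = (5787.4/86164) × 360° = 24.18°.
Equatorial spacing = 24.18 × 111.2 km/° = 2689 km.
At 64° latitude, spacing = 2689 × cos(64°) = 1179 km.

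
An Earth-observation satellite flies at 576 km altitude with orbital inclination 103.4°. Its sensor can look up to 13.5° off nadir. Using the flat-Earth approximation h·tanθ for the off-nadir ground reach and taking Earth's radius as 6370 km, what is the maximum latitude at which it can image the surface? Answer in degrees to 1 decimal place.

Retrograde orbit: the ground track reaches ±(180° − i) = ±(180 − 103.4) = ±76.6°.
Sensor half-swath on the ground ≈ 576·tan(13.5°) = 138 km = 1.24° of latitude.
Maximum observable latitude ≈ 76.6 + 1.24 = 77.8°.

77.8°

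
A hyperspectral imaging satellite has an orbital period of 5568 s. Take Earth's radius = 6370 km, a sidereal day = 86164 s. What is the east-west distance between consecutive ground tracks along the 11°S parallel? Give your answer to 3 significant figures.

Node shift per orbit = (5568.0/86164) × 360° = 23.26°.
Equatorial spacing = 23.26 × 111.2 km/° = 2586 km.
At 11° latitude, spacing = 2586 × cos(11°) = 2539 km.

2540 km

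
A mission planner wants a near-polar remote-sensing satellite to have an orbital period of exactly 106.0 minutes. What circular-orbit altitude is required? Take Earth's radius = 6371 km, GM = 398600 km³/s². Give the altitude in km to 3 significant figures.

T = 106.0 min = 6360.0 s.
From T = 2π√(a³/μ): a = (μ T²/4π²)^(1/3) = (398600 × 6360.0² / 4π²)^(1/3) = 7419 km.
Altitude h = a − R = 7419 − 6371 = 1048 km.

1050 km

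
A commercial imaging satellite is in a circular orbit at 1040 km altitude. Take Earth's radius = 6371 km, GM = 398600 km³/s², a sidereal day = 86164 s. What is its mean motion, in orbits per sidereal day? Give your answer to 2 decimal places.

13.57

Semi-major axis a = 6371 + 1040 = 7411 km. Period T = 2π√(a³/μ) = 2π√(7411³/398600) = 6349.3 s = 105.82 min.
Orbits per sidereal day = 86164 / 6349.3 = 13.571.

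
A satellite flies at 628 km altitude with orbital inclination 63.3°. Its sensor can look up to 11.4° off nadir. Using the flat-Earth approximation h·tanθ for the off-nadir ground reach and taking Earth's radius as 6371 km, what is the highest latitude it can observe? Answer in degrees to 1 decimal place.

64.4°

For a prograde orbit the ground track reaches latitude ±i = ±63.3°.
Sensor half-swath on the ground ≈ 628·tan(11.4°) = 127 km = 1.14° of latitude.
Maximum observable latitude ≈ 63.3 + 1.14 = 64.4°.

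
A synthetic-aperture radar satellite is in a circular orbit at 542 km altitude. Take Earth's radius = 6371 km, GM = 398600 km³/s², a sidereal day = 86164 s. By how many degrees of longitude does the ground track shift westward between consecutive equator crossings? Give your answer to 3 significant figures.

23.9°

Semi-major axis a = 6371 + 542 = 6913 km. Period T = 2π√(a³/μ) = 2π√(6913³/398600) = 5720.2 s = 95.34 min.
During one orbit Earth rotates (5720.2 / 86164) × 360° = 23.90°.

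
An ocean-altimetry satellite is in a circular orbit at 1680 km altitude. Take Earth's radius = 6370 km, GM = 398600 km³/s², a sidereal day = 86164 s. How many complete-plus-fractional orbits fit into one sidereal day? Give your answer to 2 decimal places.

11.99

Semi-major axis a = 6370 + 1680 = 8050 km. Period T = 2π√(a³/μ) = 2π√(8050³/398600) = 7187.9 s = 119.80 min.
Orbits per sidereal day = 86164 / 7187.9 = 11.987.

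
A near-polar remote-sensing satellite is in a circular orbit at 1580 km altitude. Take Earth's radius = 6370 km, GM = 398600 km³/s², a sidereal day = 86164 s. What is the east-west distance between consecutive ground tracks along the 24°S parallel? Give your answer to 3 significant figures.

2990 km

Semi-major axis a = 6370 + 1580 = 7950 km. Period T = 2π√(a³/μ) = 2π√(7950³/398600) = 7054.4 s = 117.57 min.
Node shift per orbit = (7054.4/86164) × 360° = 29.47°.
Equatorial spacing = 29.47 × 111.2 km/° = 3277 km.
At 24° latitude, spacing = 3277 × cos(24°) = 2994 km.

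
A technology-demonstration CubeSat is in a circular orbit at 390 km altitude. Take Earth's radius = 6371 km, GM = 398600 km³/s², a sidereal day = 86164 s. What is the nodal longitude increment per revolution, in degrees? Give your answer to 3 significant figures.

Semi-major axis a = 6371 + 390 = 6761 km. Period T = 2π√(a³/μ) = 2π√(6761³/398600) = 5532.6 s = 92.21 min.
During one orbit Earth rotates (5532.6 / 86164) × 360° = 23.12°.

23.1°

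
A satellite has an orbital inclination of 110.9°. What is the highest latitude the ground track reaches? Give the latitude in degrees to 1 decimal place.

69.1°

Retrograde orbit: the ground track reaches ±(180° − i) = ±(180 − 110.9) = ±69.1°.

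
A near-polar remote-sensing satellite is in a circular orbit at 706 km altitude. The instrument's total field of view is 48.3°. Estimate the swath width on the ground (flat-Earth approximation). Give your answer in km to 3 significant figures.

Half-angle = 48.3°/2 = 24.15°.
Swath width ≈ 2h·tan(θ/2) = 2 × 706 × tan(24.15°) = 633.1 km.

633 km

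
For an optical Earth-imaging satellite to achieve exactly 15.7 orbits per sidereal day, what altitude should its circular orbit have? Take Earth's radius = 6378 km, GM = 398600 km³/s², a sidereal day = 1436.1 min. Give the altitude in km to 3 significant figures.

347 km

Required period T = 86166 / 15.7 = 5488.3 s.
From T = 2π√(a³/μ): a = (μ T²/4π²)^(1/3) = (398600 × 5488.3² / 4π²)^(1/3) = 6725 km.
Altitude h = a − R = 6725 − 6378 = 347 km.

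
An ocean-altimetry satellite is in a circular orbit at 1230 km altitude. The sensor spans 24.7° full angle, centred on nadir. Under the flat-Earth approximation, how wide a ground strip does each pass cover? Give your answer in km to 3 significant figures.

Half-angle = 24.7°/2 = 12.35°.
Swath width ≈ 2h·tan(θ/2) = 2 × 1230 × tan(12.35°) = 538.6 km.

539 km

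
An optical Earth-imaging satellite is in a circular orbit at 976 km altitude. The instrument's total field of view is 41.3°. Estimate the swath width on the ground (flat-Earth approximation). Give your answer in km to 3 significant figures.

736 km

Half-angle = 41.3°/2 = 20.65°.
Swath width ≈ 2h·tan(θ/2) = 2 × 976 × tan(20.65°) = 735.7 km.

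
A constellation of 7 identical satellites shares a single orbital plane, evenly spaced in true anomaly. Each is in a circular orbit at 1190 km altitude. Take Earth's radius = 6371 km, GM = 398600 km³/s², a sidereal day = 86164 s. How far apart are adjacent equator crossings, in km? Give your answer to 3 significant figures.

Semi-major axis a = 6371 + 1190 = 7561 km. Period T = 2π√(a³/μ) = 2π√(7561³/398600) = 6543.0 s = 109.05 min.
Single-satellite node shift = (6543.0/86164) × 360° = 27.34°.
With 7 satellites evenly phased, successive equator crossings are 27.34/7 = 3.905° apart.
That is 3.905 × 111.2 = 434 km at the equator.

434 km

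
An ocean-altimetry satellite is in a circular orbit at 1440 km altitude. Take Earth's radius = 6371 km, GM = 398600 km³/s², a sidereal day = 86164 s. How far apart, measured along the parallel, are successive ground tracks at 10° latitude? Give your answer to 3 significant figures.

Semi-major axis a = 6371 + 1440 = 7811 km. Period T = 2π√(a³/μ) = 2π√(7811³/398600) = 6870.2 s = 114.50 min.
Node shift per orbit = (6870.2/86164) × 360° = 28.70°.
Equatorial spacing = 28.70 × 111.2 km/° = 3192 km.
At 10° latitude, spacing = 3192 × cos(10°) = 3143 km.

3140 km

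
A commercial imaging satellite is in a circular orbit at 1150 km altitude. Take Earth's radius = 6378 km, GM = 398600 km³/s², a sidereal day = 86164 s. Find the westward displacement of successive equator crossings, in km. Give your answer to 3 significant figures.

Semi-major axis a = 6378 + 1150 = 7528 km. Period T = 2π√(a³/μ) = 2π√(7528³/398600) = 6500.3 s = 108.34 min.
During one orbit Earth rotates (6500.3 / 86164) × 360° = 27.16°.
At the equator that is 27.16° × (2π·6378/360) km/° = 27.16 × 111.3 = 3023 km.

3020 km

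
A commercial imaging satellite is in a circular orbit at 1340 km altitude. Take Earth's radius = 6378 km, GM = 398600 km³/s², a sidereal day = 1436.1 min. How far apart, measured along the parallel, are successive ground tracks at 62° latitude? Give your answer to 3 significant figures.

1470 km

Semi-major axis a = 6378 + 1340 = 7718 km. Period T = 2π√(a³/μ) = 2π√(7718³/398600) = 6747.9 s = 112.46 min.
Node shift per orbit = (6747.9/86166) × 360° = 28.19°.
Equatorial spacing = 28.19 × 111.3 km/° = 3138 km.
At 62° latitude, spacing = 3138 × cos(62°) = 1473 km.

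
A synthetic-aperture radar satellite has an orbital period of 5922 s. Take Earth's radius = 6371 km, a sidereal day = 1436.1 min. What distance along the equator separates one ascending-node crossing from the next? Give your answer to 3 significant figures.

During one orbit Earth rotates (5922.0 / 86166) × 360° = 24.74°.
At the equator that is 24.74° × (2π·6371/360) km/° = 24.74 × 111.2 = 2751 km.

2750 km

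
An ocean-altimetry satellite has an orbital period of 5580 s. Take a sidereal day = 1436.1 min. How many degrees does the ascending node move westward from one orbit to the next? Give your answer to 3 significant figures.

During one orbit Earth rotates (5580.0 / 86166) × 360° = 23.31°.

23.3°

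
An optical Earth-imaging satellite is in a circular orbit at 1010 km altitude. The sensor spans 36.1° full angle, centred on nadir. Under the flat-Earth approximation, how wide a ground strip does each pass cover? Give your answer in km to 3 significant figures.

Half-angle = 36.1°/2 = 18.05°.
Swath width ≈ 2h·tan(θ/2) = 2 × 1010 × tan(18.05°) = 658.3 km.

658 km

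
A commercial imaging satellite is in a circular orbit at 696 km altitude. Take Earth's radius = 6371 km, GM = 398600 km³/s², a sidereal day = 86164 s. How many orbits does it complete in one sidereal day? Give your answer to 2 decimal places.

Semi-major axis a = 6371 + 696 = 7067 km. Period T = 2π√(a³/μ) = 2π√(7067³/398600) = 5912.4 s = 98.54 min.
Orbits per sidereal day = 86164 / 5912.4 = 14.573.

14.57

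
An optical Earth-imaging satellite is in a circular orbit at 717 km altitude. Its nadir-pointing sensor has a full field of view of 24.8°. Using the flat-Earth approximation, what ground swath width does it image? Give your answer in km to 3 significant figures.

Half-angle = 24.8°/2 = 12.4°.
Swath width ≈ 2h·tan(θ/2) = 2 × 717 × tan(12.4°) = 315.3 km.

315 km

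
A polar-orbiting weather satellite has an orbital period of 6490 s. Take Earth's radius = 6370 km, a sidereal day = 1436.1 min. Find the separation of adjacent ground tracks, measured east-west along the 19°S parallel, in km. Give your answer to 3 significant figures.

Node shift per orbit = (6490.0/86166) × 360° = 27.12°.
Equatorial spacing = 27.12 × 111.2 km/° = 3015 km.
At 19° latitude, spacing = 3015 × cos(19°) = 2850 km.

2850 km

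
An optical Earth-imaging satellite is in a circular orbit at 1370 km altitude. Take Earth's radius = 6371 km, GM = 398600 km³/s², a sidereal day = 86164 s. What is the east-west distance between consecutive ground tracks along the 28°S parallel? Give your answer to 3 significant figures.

2780 km

Semi-major axis a = 6371 + 1370 = 7741 km. Period T = 2π√(a³/μ) = 2π√(7741³/398600) = 6778.1 s = 112.97 min.
Node shift per orbit = (6778.1/86164) × 360° = 28.32°.
Equatorial spacing = 28.32 × 111.2 km/° = 3149 km.
At 28° latitude, spacing = 3149 × cos(28°) = 2780 km.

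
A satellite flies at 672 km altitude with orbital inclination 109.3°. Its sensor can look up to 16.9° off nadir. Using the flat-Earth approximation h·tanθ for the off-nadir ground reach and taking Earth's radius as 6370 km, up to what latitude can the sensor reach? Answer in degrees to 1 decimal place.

72.5°

Retrograde orbit: the ground track reaches ±(180° − i) = ±(180 − 109.3) = ±70.7°.
Sensor half-swath on the ground ≈ 672·tan(16.9°) = 204 km = 1.84° of latitude.
Maximum observable latitude ≈ 70.7 + 1.84 = 72.5°.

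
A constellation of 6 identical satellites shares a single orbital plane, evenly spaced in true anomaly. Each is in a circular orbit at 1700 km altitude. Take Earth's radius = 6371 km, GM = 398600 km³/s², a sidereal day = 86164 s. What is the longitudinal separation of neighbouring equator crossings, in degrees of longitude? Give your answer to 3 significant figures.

Semi-major axis a = 6371 + 1700 = 8071 km. Period T = 2π√(a³/μ) = 2π√(8071³/398600) = 7216.1 s = 120.27 min.
Single-satellite node shift = (7216.1/86164) × 360° = 30.15°.
With 6 satellites evenly phased, successive equator crossings are 30.15/6 = 5.025° apart.

5.02°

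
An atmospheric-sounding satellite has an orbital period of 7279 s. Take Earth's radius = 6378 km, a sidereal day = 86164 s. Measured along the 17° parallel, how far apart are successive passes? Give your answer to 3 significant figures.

3240 km

Node shift per orbit = (7279.0/86164) × 360° = 30.41°.
Equatorial spacing = 30.41 × 111.3 km/° = 3385 km.
At 17° latitude, spacing = 3385 × cos(17°) = 3237 km.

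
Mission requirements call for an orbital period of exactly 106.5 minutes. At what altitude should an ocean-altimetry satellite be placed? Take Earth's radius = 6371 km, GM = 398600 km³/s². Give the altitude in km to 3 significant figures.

1070 km

T = 106.5 min = 6390.0 s.
From T = 2π√(a³/μ): a = (μ T²/4π²)^(1/3) = (398600 × 6390.0² / 4π²)^(1/3) = 7443 km.
Altitude h = a − R = 7443 − 6371 = 1072 km.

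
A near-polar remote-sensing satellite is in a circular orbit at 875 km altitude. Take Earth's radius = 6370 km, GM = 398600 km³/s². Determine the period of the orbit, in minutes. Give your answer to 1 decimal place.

102.3 min

Semi-major axis a = 6370 + 875 = 7245 km. Period T = 2π√(a³/μ) = 2π√(7245³/398600) = 6137.2 s = 102.29 min.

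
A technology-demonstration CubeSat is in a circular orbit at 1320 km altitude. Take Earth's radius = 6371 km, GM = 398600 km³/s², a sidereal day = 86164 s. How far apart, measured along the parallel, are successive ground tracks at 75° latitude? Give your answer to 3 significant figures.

807 km

Semi-major axis a = 6371 + 1320 = 7691 km. Period T = 2π√(a³/μ) = 2π√(7691³/398600) = 6712.5 s = 111.88 min.
Node shift per orbit = (6712.5/86164) × 360° = 28.05°.
Equatorial spacing = 28.05 × 111.2 km/° = 3119 km.
At 75° latitude, spacing = 3119 × cos(75°) = 807 km.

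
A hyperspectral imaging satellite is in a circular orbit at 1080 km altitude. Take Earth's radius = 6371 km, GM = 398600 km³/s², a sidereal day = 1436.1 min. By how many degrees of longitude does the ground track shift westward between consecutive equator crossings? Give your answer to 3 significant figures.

26.7°

Semi-major axis a = 6371 + 1080 = 7451 km. Period T = 2π√(a³/μ) = 2π√(7451³/398600) = 6400.8 s = 106.68 min.
During one orbit Earth rotates (6400.8 / 86166) × 360° = 26.74°.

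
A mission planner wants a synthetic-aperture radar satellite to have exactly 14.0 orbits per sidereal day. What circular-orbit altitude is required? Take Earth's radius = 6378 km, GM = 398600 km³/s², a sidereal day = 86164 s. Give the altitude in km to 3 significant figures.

881 km

Required period T = 86164 / 14.0 = 6154.6 s.
From T = 2π√(a³/μ): a = (μ T²/4π²)^(1/3) = (398600 × 6154.6² / 4π²)^(1/3) = 7259 km.
Altitude h = a − R = 7259 − 6378 = 881 km.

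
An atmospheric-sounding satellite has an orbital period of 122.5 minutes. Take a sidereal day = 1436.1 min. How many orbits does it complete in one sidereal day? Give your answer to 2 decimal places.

11.72

T = 122.5 min = 7350.0 s.
Orbits per sidereal day = 86166 / 7350.0 = 11.723.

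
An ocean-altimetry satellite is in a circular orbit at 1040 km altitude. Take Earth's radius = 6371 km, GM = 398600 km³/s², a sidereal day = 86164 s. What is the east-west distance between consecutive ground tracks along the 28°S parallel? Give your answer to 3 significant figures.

Semi-major axis a = 6371 + 1040 = 7411 km. Period T = 2π√(a³/μ) = 2π√(7411³/398600) = 6349.3 s = 105.82 min.
Node shift per orbit = (6349.3/86164) × 360° = 26.53°.
Equatorial spacing = 26.53 × 111.2 km/° = 2950 km.
At 28° latitude, spacing = 2950 × cos(28°) = 2604 km.

2600 km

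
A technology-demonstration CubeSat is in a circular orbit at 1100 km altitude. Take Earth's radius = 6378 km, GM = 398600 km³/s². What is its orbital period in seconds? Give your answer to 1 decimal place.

6435.6 seconds

Semi-major axis a = 6378 + 1100 = 7478 km. Period T = 2π√(a³/μ) = 2π√(7478³/398600) = 6435.6 s = 107.26 min.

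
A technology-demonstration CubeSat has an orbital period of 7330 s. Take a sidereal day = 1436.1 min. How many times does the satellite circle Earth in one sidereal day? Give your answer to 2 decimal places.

11.76

Orbits per sidereal day = 86166 / 7330.0 = 11.755.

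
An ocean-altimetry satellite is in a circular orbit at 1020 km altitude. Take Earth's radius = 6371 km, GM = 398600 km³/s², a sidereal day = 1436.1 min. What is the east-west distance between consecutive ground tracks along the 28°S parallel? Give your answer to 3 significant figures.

2590 km

Semi-major axis a = 6371 + 1020 = 7391 km. Period T = 2π√(a³/μ) = 2π√(7391³/398600) = 6323.6 s = 105.39 min.
Node shift per orbit = (6323.6/86166) × 360° = 26.42°.
Equatorial spacing = 26.42 × 111.2 km/° = 2938 km.
At 28° latitude, spacing = 2938 × cos(28°) = 2594 km.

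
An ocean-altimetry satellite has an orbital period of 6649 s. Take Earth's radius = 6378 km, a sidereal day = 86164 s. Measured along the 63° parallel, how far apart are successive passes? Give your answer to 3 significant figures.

Node shift per orbit = (6649.0/86164) × 360° = 27.78°.
Equatorial spacing = 27.78 × 111.3 km/° = 3092 km.
At 63° latitude, spacing = 3092 × cos(63°) = 1404 km.

1400 km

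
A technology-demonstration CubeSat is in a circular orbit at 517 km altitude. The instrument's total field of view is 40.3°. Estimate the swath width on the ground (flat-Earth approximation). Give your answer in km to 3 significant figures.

379 km

Half-angle = 40.3°/2 = 20.15°.
Swath width ≈ 2h·tan(θ/2) = 2 × 517 × tan(20.15°) = 379.4 km.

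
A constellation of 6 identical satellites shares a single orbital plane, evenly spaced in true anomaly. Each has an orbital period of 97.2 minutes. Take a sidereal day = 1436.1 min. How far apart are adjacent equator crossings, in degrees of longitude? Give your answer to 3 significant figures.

T = 97.2 min = 5832.0 s.
Single-satellite node shift = (5832.0/86166) × 360° = 24.37°.
With 6 satellites evenly phased, successive equator crossings are 24.37/6 = 4.061° apart.

4.06°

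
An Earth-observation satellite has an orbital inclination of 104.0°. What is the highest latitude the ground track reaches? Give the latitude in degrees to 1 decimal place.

Retrograde orbit: the ground track reaches ±(180° − i) = ±(180 − 104.0) = ±76.0°.

76.0°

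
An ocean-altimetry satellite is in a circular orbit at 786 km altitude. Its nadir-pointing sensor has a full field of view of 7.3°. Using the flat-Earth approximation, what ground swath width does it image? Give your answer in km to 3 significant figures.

Half-angle = 7.3°/2 = 3.65°.
Swath width ≈ 2h·tan(θ/2) = 2 × 786 × tan(3.65°) = 100.3 km.

100 km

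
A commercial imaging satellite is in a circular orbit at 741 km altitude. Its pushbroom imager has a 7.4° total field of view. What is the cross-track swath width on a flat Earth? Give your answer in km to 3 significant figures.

Half-angle = 7.4°/2 = 3.7°.
Swath width ≈ 2h·tan(θ/2) = 2 × 741 × tan(3.7°) = 95.8 km.

95.8 km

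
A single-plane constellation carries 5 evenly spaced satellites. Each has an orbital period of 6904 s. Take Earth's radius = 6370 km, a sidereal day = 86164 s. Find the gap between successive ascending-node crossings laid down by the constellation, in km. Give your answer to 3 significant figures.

641 km

Single-satellite node shift = (6904.0/86164) × 360° = 28.85°.
With 5 satellites evenly phased, successive equator crossings are 28.85/5 = 5.769° apart.
That is 5.769 × 111.2 = 641 km at the equator.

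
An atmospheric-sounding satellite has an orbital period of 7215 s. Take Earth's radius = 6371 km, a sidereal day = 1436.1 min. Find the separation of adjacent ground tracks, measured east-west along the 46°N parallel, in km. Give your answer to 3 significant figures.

2330 km

Node shift per orbit = (7215.0/86166) × 360° = 30.14°.
Equatorial spacing = 30.14 × 111.2 km/° = 3352 km.
At 46° latitude, spacing = 3352 × cos(46°) = 2328 km.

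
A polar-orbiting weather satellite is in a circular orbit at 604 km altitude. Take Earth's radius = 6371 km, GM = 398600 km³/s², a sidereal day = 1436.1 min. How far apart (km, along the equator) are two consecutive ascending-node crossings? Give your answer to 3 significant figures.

Semi-major axis a = 6371 + 604 = 6975 km. Period T = 2π√(a³/μ) = 2π√(6975³/398600) = 5797.3 s = 96.62 min.
During one orbit Earth rotates (5797.3 / 86166) × 360° = 24.22°.
At the equator that is 24.22° × (2π·6371/360) km/° = 24.22 × 111.2 = 2693 km.

2690 km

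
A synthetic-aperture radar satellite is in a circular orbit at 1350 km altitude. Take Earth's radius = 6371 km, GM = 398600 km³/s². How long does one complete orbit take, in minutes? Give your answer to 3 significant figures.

Semi-major axis a = 6371 + 1350 = 7721 km. Period T = 2π√(a³/μ) = 2π√(7721³/398600) = 6751.8 s = 112.53 min.

113 min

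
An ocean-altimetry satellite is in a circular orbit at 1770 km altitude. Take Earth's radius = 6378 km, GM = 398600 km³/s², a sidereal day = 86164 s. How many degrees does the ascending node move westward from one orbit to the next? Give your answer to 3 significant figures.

30.6°

Semi-major axis a = 6378 + 1770 = 8148 km. Period T = 2π√(a³/μ) = 2π√(8148³/398600) = 7319.6 s = 121.99 min.
During one orbit Earth rotates (7319.6 / 86164) × 360° = 30.58°.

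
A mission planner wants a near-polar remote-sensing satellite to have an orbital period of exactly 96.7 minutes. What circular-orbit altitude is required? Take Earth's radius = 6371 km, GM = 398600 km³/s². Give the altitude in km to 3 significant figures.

608 km

T = 96.7 min = 5802.0 s.
From T = 2π√(a³/μ): a = (μ T²/4π²)^(1/3) = (398600 × 5802.0² / 4π²)^(1/3) = 6979 km.
Altitude h = a − R = 6979 − 6371 = 608 km.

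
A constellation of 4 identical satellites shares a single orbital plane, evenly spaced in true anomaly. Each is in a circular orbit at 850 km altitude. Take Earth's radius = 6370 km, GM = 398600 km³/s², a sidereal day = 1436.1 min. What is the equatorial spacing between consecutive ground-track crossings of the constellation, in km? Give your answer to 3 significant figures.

709 km

Semi-major axis a = 6370 + 850 = 7220 km. Period T = 2π√(a³/μ) = 2π√(7220³/398600) = 6105.4 s = 101.76 min.
Single-satellite node shift = (6105.4/86166) × 360° = 25.51°.
With 4 satellites evenly phased, successive equator crossings are 25.51/4 = 6.377° apart.
That is 6.377 × 111.2 = 709 km at the equator.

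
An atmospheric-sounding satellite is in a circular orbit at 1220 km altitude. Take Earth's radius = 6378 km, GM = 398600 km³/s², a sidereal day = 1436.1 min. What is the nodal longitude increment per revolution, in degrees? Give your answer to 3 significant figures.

27.5°

Semi-major axis a = 6378 + 1220 = 7598 km. Period T = 2π√(a³/μ) = 2π√(7598³/398600) = 6591.1 s = 109.85 min.
During one orbit Earth rotates (6591.1 / 86166) × 360° = 27.54°.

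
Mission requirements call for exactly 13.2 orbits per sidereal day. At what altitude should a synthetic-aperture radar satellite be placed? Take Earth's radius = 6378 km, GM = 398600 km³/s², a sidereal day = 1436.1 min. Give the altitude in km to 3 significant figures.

1170 km

Required period T = 86166 / 13.2 = 6527.7 s.
From T = 2π√(a³/μ): a = (μ T²/4π²)^(1/3) = (398600 × 6527.7² / 4π²)^(1/3) = 7549 km.
Altitude h = a − R = 7549 − 6378 = 1171 km.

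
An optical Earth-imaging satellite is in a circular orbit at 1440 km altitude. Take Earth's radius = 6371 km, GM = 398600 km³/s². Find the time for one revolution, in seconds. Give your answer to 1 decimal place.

6870.2 seconds

Semi-major axis a = 6371 + 1440 = 7811 km. Period T = 2π√(a³/μ) = 2π√(7811³/398600) = 6870.2 s = 114.50 min.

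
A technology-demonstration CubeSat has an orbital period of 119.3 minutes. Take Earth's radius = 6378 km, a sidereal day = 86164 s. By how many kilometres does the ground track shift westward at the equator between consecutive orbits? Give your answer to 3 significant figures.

3330 km

T = 119.3 min = 7158.0 s.
During one orbit Earth rotates (7158.0 / 86164) × 360° = 29.91°.
At the equator that is 29.91° × (2π·6378/360) km/° = 29.91 × 111.3 = 3329 km.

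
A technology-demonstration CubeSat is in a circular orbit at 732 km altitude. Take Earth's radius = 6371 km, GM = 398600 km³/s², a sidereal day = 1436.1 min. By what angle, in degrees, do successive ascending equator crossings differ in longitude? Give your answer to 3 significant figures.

Semi-major axis a = 6371 + 732 = 7103 km. Period T = 2π√(a³/μ) = 2π√(7103³/398600) = 5957.6 s = 99.29 min.
During one orbit Earth rotates (5957.6 / 86166) × 360° = 24.89°.

24.9°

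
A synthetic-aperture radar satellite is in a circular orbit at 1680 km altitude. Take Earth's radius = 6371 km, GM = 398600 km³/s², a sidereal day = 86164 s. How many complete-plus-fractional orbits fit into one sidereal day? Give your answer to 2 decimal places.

Semi-major axis a = 6371 + 1680 = 8051 km. Period T = 2π√(a³/μ) = 2π√(8051³/398600) = 7189.3 s = 119.82 min.
Orbits per sidereal day = 86164 / 7189.3 = 11.985.

11.99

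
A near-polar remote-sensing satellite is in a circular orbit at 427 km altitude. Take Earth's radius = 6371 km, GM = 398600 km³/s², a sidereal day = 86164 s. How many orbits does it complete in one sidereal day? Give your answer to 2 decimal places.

15.45

Semi-major axis a = 6371 + 427 = 6798 km. Period T = 2π√(a³/μ) = 2π√(6798³/398600) = 5578.1 s = 92.97 min.
Orbits per sidereal day = 86164 / 5578.1 = 15.447.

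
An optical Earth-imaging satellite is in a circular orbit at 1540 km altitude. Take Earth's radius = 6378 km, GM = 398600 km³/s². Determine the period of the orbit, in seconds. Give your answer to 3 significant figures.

7010 seconds

Semi-major axis a = 6378 + 1540 = 7918 km. Period T = 2π√(a³/μ) = 2π√(7918³/398600) = 7011.9 s = 116.86 min.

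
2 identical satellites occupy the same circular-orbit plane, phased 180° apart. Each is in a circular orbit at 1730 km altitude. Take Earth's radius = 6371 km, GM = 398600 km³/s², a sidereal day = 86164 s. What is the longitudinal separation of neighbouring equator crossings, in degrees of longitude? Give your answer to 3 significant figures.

Semi-major axis a = 6371 + 1730 = 8101 km. Period T = 2π√(a³/μ) = 2π√(8101³/398600) = 7256.4 s = 120.94 min.
Single-satellite node shift = (7256.4/86164) × 360° = 30.32°.
With 2 satellites evenly phased, successive equator crossings are 30.32/2 = 15.159° apart.

15.2°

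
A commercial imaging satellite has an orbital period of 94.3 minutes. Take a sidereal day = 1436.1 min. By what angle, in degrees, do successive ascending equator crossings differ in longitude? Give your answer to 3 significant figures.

T = 94.3 min = 5658.0 s.
During one orbit Earth rotates (5658.0 / 86166) × 360° = 23.64°.

23.6°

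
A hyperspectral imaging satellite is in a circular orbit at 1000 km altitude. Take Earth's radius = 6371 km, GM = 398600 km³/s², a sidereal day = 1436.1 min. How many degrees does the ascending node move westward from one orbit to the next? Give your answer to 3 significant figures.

26.3°

Semi-major axis a = 6371 + 1000 = 7371 km. Period T = 2π√(a³/μ) = 2π√(7371³/398600) = 6298.0 s = 104.97 min.
During one orbit Earth rotates (6298.0 / 86166) × 360° = 26.31°.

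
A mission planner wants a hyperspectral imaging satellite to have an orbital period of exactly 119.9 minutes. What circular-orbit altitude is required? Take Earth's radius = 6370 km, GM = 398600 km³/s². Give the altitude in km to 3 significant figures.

1680 km

T = 119.9 min = 7194.0 s.
From T = 2π√(a³/μ): a = (μ T²/4π²)^(1/3) = (398600 × 7194.0² / 4π²)^(1/3) = 8055 km.
Altitude h = a − R = 8055 − 6370 = 1685 km.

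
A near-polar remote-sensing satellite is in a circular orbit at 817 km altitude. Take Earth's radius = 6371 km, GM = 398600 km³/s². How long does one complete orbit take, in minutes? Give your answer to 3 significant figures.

Semi-major axis a = 6371 + 817 = 7188 km. Period T = 2π√(a³/μ) = 2π√(7188³/398600) = 6064.9 s = 101.08 min.

101 min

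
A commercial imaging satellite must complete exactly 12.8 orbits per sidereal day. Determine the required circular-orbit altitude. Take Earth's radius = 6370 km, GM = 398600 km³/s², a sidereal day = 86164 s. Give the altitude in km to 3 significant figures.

Required period T = 86164 / 12.8 = 6731.6 s.
From T = 2π√(a³/μ): a = (μ T²/4π²)^(1/3) = (398600 × 6731.6² / 4π²)^(1/3) = 7706 km.
Altitude h = a − R = 7706 − 6370 = 1336 km.

1340 km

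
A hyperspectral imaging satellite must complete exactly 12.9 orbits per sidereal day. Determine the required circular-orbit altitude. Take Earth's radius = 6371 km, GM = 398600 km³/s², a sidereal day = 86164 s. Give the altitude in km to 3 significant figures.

1290 km

Required period T = 86164 / 12.9 = 6679.4 s.
From T = 2π√(a³/μ): a = (μ T²/4π²)^(1/3) = (398600 × 6679.4² / 4π²)^(1/3) = 7666 km.
Altitude h = a − R = 7666 − 6371 = 1295 km.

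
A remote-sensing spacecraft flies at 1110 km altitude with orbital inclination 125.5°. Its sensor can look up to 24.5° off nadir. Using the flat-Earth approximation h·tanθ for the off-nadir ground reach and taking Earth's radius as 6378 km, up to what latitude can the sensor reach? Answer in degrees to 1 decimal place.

59.0°

Retrograde orbit: the ground track reaches ±(180° − i) = ±(180 − 125.5) = ±54.5°.
Sensor half-swath on the ground ≈ 1110·tan(24.5°) = 506 km = 4.54° of latitude.
Maximum observable latitude ≈ 54.5 + 4.54 = 59.0°.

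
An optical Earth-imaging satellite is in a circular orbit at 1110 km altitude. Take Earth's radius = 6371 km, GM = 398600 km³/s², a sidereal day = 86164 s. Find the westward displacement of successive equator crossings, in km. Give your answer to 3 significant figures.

Semi-major axis a = 6371 + 1110 = 7481 km. Period T = 2π√(a³/μ) = 2π√(7481³/398600) = 6439.5 s = 107.32 min.
During one orbit Earth rotates (6439.5 / 86164) × 360° = 26.90°.
At the equator that is 26.90° × (2π·6371/360) km/° = 26.90 × 111.2 = 2992 km.

2990 km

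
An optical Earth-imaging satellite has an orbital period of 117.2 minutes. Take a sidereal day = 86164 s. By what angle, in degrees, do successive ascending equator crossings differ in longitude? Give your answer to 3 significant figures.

T = 117.2 min = 7032.0 s.
During one orbit Earth rotates (7032.0 / 86164) × 360° = 29.38°.

29.4°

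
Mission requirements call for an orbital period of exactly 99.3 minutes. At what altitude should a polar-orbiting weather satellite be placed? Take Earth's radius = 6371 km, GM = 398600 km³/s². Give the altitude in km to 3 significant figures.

T = 99.3 min = 5958.0 s.
From T = 2π√(a³/μ): a = (μ T²/4π²)^(1/3) = (398600 × 5958.0² / 4π²)^(1/3) = 7103 km.
Altitude h = a − R = 7103 − 6371 = 732 km.

732 km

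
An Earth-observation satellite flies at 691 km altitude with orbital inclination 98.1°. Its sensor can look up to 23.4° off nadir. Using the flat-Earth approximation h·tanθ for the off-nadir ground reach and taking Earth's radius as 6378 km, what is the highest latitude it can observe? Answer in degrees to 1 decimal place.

84.6°

Retrograde orbit: the ground track reaches ±(180° − i) = ±(180 − 98.1) = ±81.9°.
Sensor half-swath on the ground ≈ 691·tan(23.4°) = 299 km = 2.69° of latitude.
Maximum observable latitude ≈ 81.9 + 2.69 = 84.6°.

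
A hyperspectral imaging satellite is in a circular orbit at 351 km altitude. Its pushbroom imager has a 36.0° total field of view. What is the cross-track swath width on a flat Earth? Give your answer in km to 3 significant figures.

228 km

Half-angle = 36.0°/2 = 18°.
Swath width ≈ 2h·tan(θ/2) = 2 × 351 × tan(18°) = 228.1 km.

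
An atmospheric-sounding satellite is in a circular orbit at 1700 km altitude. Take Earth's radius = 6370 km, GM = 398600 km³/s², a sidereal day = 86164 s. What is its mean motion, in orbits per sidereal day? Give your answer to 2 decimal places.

Semi-major axis a = 6370 + 1700 = 8070 km. Period T = 2π√(a³/μ) = 2π√(8070³/398600) = 7214.8 s = 120.25 min.
Orbits per sidereal day = 86164 / 7214.8 = 11.943.

11.94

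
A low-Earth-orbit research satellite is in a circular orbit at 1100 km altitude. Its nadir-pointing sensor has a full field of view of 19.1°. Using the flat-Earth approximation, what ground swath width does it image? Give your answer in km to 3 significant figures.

Half-angle = 19.1°/2 = 9.55°.
Swath width ≈ 2h·tan(θ/2) = 2 × 1100 × tan(9.55°) = 370.1 km.

370 km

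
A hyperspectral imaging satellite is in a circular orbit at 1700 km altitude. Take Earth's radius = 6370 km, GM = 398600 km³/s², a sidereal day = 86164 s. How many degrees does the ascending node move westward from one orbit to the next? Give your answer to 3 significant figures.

Semi-major axis a = 6370 + 1700 = 8070 km. Period T = 2π√(a³/μ) = 2π√(8070³/398600) = 7214.8 s = 120.25 min.
During one orbit Earth rotates (7214.8 / 86164) × 360° = 30.14°.

30.1°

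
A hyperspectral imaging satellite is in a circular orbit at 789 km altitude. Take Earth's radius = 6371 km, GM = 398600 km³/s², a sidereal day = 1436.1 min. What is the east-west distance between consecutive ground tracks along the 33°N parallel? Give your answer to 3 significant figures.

Semi-major axis a = 6371 + 789 = 7160 km. Period T = 2π√(a³/μ) = 2π√(7160³/398600) = 6029.5 s = 100.49 min.
Node shift per orbit = (6029.5/86166) × 360° = 25.19°.
Equatorial spacing = 25.19 × 111.2 km/° = 2801 km.
At 33° latitude, spacing = 2801 × cos(33°) = 2349 km.

2350 km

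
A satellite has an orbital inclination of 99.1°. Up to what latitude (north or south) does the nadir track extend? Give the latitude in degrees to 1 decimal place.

80.9°

Retrograde orbit: the ground track reaches ±(180° − i) = ±(180 − 99.1) = ±80.9°.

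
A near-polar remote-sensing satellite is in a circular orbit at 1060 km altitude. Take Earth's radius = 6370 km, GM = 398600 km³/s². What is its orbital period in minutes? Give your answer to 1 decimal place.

106.2 min

Semi-major axis a = 6370 + 1060 = 7430 km. Period T = 2π√(a³/μ) = 2π√(7430³/398600) = 6373.7 s = 106.23 min.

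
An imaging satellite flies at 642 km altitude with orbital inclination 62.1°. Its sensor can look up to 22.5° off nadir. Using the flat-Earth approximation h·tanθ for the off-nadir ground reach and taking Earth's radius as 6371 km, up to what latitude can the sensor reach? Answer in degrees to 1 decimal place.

64.5°

For a prograde orbit the ground track reaches latitude ±i = ±62.1°.
Sensor half-swath on the ground ≈ 642·tan(22.5°) = 266 km = 2.39° of latitude.
Maximum observable latitude ≈ 62.1 + 2.39 = 64.5°.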